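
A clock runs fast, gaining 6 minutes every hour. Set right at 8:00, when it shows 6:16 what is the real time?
For every 60 true minutes, the faulty clock advances 66 minutes, so 1 faulty-clock minute corresponds to 60/66 true minutes.
From 8:00 to 6:16 on the faulty dial is 616 minutes.
True elapsed: 616 x 60/66 = 560 minutes = 9 hours and 20 minutes.
True time: 8:00 + 9 hours and 20 minutes = 5:20.

Final answer: 5:20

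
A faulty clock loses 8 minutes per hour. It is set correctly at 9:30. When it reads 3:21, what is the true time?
For every 60 true minutes, the faulty clock advances 52 minutes, so 1 faulty-clock minute corresponds to 60/52 true minutes.
From 9:30 to 3:21 on the faulty dial is 351 minutes.
True elapsed: 351 x 60/52 = 405 minutes = 6 hours and 45 minutes.
True time: 9:30 + 6 hours and 45 minutes = 4:15.

Final answer: 4:15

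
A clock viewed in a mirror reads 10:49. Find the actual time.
Reflection across the vertical (12-6) axis maps a hand at angle A degrees to (360 - A) degrees, which sends a reading of T minutes past 12:00 to (720 - T) minutes past 12:00.
Mirror reads 10:49 = 649 minutes past 12:00.
Actual time: (720 - 649) mod 720 = 71 minutes = 1:11.

Final answer: 1:11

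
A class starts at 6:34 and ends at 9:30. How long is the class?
From 6:34 to 9:30:
(9 x 60 + 30) - (6 x 60 + 34) = 570 - 394 = 176 minutes
= 2 hours and 56 minutes

Final answer: 2 hours and 56 minutes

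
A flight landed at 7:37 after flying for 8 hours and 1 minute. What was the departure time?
Starting time: 7:37 = 457 total minutes past 12:00
Subtracting: 8 hours and 1 minute = 481 minutes
457 - 481 = -24 (negative, add 12 hours = 720) = 696 minutes
= 11 hours and 36 minutes past 12:00 = 11:36

Final answer: 11:36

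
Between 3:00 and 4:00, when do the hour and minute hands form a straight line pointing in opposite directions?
For hands to be 180 degrees apart: |30H - 5.5t| = 180
With H = 3: t = (30 x 3 + 180)/5.5 = 49.09 or t = (30 x 3 - 180)/5.5 = -16.36
First valid solution (0 < t < 60): t = 49.09 minutes
The hands are opposite at 49.09 minutes past 3:00.

Final answer: 49.09 minutes past 3:00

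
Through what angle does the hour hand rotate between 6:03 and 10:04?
The hour hand moves 0.5 degrees per minute.
Time elapsed: 10:04 - 6:03 = 241 minutes
Angular displacement: 241 x 0.5 = 120.5 degrees

Final answer: 120.5 degrees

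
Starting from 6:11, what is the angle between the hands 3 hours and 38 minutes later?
First find the time 3 hours and 38 minutes after 6:11.
Total minutes: 6 x 60 + 11 + 3 x 60 + 38 = 589.
589 mod 720 = 589 minutes = 9:49.
Now compute the angle at 9:49:
Hour hand: 9 x 30 + 49 x 0.5 = 294.5 degrees
Minute hand: 49 x 6 = 294 degrees
Difference: |294.5 - 294| = 0.5 degrees
The angle is 0.5 degrees

Final answer: 0.5 degrees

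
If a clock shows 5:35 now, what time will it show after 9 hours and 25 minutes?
Starting time: 5:35
Adding 25 minutes to 35 minutes: 35 + 25 = 60 minutes = 1 hour
Adding 9 hours: 5 + 9 + 1 (carry) = 15 - 12 = 3
Final time: 3:00

Final answer: 3:00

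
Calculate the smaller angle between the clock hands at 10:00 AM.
Hour hand position: 10 x 30 + 0 x 0.5 = 300 degrees
Minute hand position: 0 x 6 = 0 degrees
Difference: |300 - 0| = 300 degrees
Since 300 > 180, the smaller angle is 360 - 300 = 60 degrees

Final answer: 60 degrees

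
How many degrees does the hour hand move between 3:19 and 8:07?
The hour hand moves 0.5 degrees per minute.
Time elapsed: 8:07 - 3:19 = 288 minutes
Angular displacement: 288 x 0.5 = 144 degrees

Final answer: 144 degrees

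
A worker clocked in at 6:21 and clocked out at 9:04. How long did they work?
From 6:21 to 9:04:
(9 x 60 + 4) - (6 x 60 + 21) = 544 - 381 = 163 minutes
= 2 hours and 43 minutes

Final answer: 2 hours and 43 minutes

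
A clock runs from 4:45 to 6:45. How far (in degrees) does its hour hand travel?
The hour hand moves 0.5 degrees per minute.
Time elapsed: 6:45 - 4:45 = 120 minutes
Angular displacement: 120 x 0.5 = 60 degrees

Final answer: 60 degrees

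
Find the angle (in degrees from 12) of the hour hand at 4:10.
The hour hand moves 30 degrees per hour and 0.5 degrees per minute.
At 4:10: (4) x 30 + 10 x 0.5 = 120 + 5 = 125 degrees

Final answer: 125 degrees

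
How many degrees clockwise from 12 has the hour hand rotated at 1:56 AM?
The hour hand moves 30 degrees per hour and 0.5 degrees per minute.
At 1:56: (1) x 30 + 56 x 0.5 = 30 + 28 = 58 degrees

Final answer: 58 degrees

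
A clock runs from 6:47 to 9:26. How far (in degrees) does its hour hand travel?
The hour hand moves 0.5 degrees per minute.
Time elapsed: 9:26 - 6:47 = 159 minutes
Angular displacement: 159 x 0.5 = 79.5 degrees

Final answer: 79.5 degrees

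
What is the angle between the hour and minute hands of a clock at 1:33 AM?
Hour hand position: 1 x 30 + 33 x 0.5 = 46.5 degrees
Minute hand position: 33 x 6 = 198 degrees
Difference: |46.5 - 198| = 151.5 degrees
The angle between the hands is 151.5 degrees

Final answer: 151.5 degrees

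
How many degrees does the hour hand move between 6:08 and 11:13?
The hour hand moves 0.5 degrees per minute.
Time elapsed: 11:13 - 6:08 = 305 minutes
Angular displacement: 305 x 0.5 = 152.5 degrees

Final answer: 152.5 degrees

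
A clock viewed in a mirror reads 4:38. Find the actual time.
Reflection across the vertical (12-6) axis maps a hand at angle A degrees to (360 - A) degrees, which sends a reading of T minutes past 12:00 to (720 - T) minutes past 12:00.
Mirror reads 4:38 = 278 minutes past 12:00.
Actual time: (720 - 278) mod 720 = 442 minutes = 7:22.

Final answer: 7:22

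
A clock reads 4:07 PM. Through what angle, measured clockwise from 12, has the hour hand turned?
The hour hand moves 30 degrees per hour and 0.5 degrees per minute.
At 4:07: (4) x 30 + 7 x 0.5 = 120 + 3.5 = 123.5 degrees

Final answer: 123.5 degrees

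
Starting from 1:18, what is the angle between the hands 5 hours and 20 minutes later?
First find the time 5 hours and 20 minutes after 1:18.
Total minutes: 1 x 60 + 18 + 5 x 60 + 20 = 398.
398 mod 720 = 398 minutes = 6:38.
Now compute the angle at 6:38:
Hour hand: 6 x 30 + 38 x 0.5 = 199 degrees
Minute hand: 38 x 6 = 228 degrees
Difference: |199 - 228| = 29 degrees
The angle is 29 degrees

Final answer: 29 degrees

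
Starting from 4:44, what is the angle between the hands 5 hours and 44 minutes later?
First find the time 5 hours and 44 minutes after 4:44.
Total minutes: 4 x 60 + 44 + 5 x 60 + 44 = 628.
628 mod 720 = 628 minutes = 10:28.
Now compute the angle at 10:28:
Hour hand: 10 x 30 + 28 x 0.5 = 314 degrees
Minute hand: 28 x 6 = 168 degrees
Difference: |314 - 168| = 146 degrees
The angle is 146 degrees

Final answer: 146 degrees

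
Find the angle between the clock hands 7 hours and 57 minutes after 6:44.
First find the time 7 hours and 57 minutes after 6:44.
Total minutes: 6 x 60 + 44 + 7 x 60 + 57 = 881.
881 mod 720 = 161 minutes = 2:41.
Now compute the angle at 2:41:
Hour hand: 2 x 30 + 41 x 0.5 = 80.5 degrees
Minute hand: 41 x 6 = 246 degrees
Difference: |80.5 - 246| = 165.5 degrees
The angle is 165.5 degrees

Final answer: 165.5 degrees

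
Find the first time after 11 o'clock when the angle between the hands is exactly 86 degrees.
At t minutes past 11:00, the hour hand is at 30 x 11 + 0.5t degrees and the minute hand is at 6t degrees.
The smaller angle between them is 86 degrees when |30H - 5.5t| = 86 or |30H - 5.5t| = 274.
With H = 11, solve 30 x 11 - 5.5t = +/- target for each target:
  t = (30 x 11 - 86) / 5.5 = 44.36
  t = (30 x 11 + 86) / 5.5 = 75.64 (outside (0, 60))
  t = (30 x 11 - 274) / 5.5 = 10.18
  t = (30 x 11 + 274) / 5.5 = 109.82 (outside (0, 60))
Valid solutions in (0, 60): {10.18, 44.36} minutes.
The first occurrence is t = 10.18 minutes.
The hands form a 86-degree angle at 10.18 minutes past 11:00.

Final answer: 10.18 minutes past 11:00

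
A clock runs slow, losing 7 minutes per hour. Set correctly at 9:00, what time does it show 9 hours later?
For every 60 true minutes, the faulty clock advances 60 - 7 = 53 minutes.
True elapsed: 9 hours = 540 minutes.
Faulty clock advances: 540 x 53/60 = 477 minutes (drift: 63 minutes behind).
Shown time: 9:00 + 477 minutes = 4:57.

Final answer: 4:57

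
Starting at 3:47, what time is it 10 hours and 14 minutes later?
Starting time: 3:47
Adding 14 minutes to 47 minutes: 47 + 14 = 61 minutes = 1 hour and 1 minute
Adding 10 hours: 3 + 10 + 1 (carry) = 14 - 12 = 2
Final time: 2:01

Final answer: 2:01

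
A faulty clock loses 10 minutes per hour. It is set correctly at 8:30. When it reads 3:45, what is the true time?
For every 60 true minutes, the faulty clock advances 50 minutes, so 1 faulty-clock minute corresponds to 60/50 true minutes.
From 8:30 to 3:45 on the faulty dial is 435 minutes.
True elapsed: 435 x 60/50 = 522 minutes = 8 hours and 42 minutes.
True time: 8:30 + 8 hours and 42 minutes = 5:12.

Final answer: 5:12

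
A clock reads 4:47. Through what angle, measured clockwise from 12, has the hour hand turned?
The hour hand moves 30 degrees per hour and 0.5 degrees per minute.
At 4:47: (4) x 30 + 47 x 0.5 = 120 + 23.5 = 143.5 degrees

Final answer: 143.5 degrees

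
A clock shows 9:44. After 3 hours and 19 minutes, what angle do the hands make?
First find the time 3 hours and 19 minutes after 9:44.
Total minutes: 9 x 60 + 44 + 3 x 60 + 19 = 783.
783 mod 720 = 63 minutes = 1:03.
Now compute the angle at 1:03:
Hour hand: 1 x 30 + 3 x 0.5 = 31.5 degrees
Minute hand: 3 x 6 = 18 degrees
Difference: |31.5 - 18| = 13.5 degrees
The angle is 13.5 degrees

Final answer: 13.5 degrees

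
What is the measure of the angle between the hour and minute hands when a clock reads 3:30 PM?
Hour hand position: 3 x 30 + 30 x 0.5 = 105 degrees
Minute hand position: 30 x 6 = 180 degrees
Difference: |105 - 180| = 75 degrees
The angle between the hands is 75 degrees

Final answer: 75 degrees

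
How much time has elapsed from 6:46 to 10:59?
From 6:46 to 10:59:
(10 x 60 + 59) - (6 x 60 + 46) = 659 - 406 = 253 minutes
= 4 hours and 13 minutes

Final answer: 4 hours and 13 minutes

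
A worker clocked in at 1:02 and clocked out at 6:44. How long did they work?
From 1:02 to 6:44:
(6 x 60 + 44) - (1 x 60 + 2) = 404 - 62 = 342 minutes
= 5 hours and 42 minutes

Final answer: 5 hours and 42 minutes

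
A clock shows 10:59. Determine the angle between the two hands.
Hour hand position: 10 x 30 + 59 x 0.5 = 329.5 degrees
Minute hand position: 59 x 6 = 354 degrees
Difference: |329.5 - 354| = 24.5 degrees
The angle between the hands is 24.5 degrees

Final answer: 24.5 degrees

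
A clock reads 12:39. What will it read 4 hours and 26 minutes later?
Starting time: 12:39
Adding 26 minutes to 39 minutes: 39 + 26 = 65 minutes = 1 hour and 5 minutes
Adding 4 hours: 12 + 4 + 1 (carry) = 17 - 12 = 5
Final time: 5:05

Final answer: 5:05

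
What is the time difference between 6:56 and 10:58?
From 6:56 to 10:58:
(10 x 60 + 58) - (6 x 60 + 56) = 658 - 416 = 242 minutes
= 4 hours and 2 minutes

Final answer: 4 hours and 2 minutes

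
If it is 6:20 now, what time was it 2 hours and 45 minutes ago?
Starting time: 6:20 = 380 total minutes past 12:00
Subtracting: 2 hours and 45 minutes = 165 minutes
380 - 165 = 215 minutes
= 3 hours and 35 minutes past 12:00 = 3:35

Final answer: 3:35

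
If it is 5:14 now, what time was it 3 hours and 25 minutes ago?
Starting time: 5:14 = 314 total minutes past 12:00
Subtracting: 3 hours and 25 minutes = 205 minutes
314 - 205 = 109 minutes
= 1 hour and 49 minutes past 12:00 = 1:49

Final answer: 1:49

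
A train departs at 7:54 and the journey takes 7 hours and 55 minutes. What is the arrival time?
Starting time: 7:54
Adding 55 minutes to 54 minutes: 54 + 55 = 109 minutes = 1 hour and 49 minutes
Adding 7 hours: 7 + 7 + 1 (carry) = 15 - 12 = 3
Final time: 3:49

Final answer: 3:49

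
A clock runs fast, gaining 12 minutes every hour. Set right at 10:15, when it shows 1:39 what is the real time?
For every 60 true minutes, the faulty clock advances 72 minutes, so 1 faulty-clock minute corresponds to 60/72 true minutes.
From 10:15 to 1:39 on the faulty dial is 204 minutes.
True elapsed: 204 x 60/72 = 170 minutes = 2 hours and 50 minutes.
True time: 10:15 + 2 hours and 50 minutes = 1:05.

Final answer: 1:05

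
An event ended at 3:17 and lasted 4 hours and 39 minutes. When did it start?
Starting time: 3:17 = 197 total minutes past 12:00
Subtracting: 4 hours and 39 minutes = 279 minutes
197 - 279 = -82 (negative, add 12 hours = 720) = 638 minutes
= 10 hours and 38 minutes past 12:00 = 10:38

Final answer: 10:38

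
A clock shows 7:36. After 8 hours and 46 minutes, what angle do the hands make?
First find the time 8 hours and 46 minutes after 7:36.
Total minutes: 7 x 60 + 36 + 8 x 60 + 46 = 982.
982 mod 720 = 262 minutes = 4:22.
Now compute the angle at 4:22:
Hour hand: 4 x 30 + 22 x 0.5 = 131 degrees
Minute hand: 22 x 6 = 132 degrees
Difference: |131 - 132| = 1 degrees
The angle is 1 degrees

Final answer: 1 degrees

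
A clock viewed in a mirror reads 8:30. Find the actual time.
Reflection across the vertical (12-6) axis maps a hand at angle A degrees to (360 - A) degrees, which sends a reading of T minutes past 12:00 to (720 - T) minutes past 12:00.
Mirror reads 8:30 = 510 minutes past 12:00.
Actual time: (720 - 510) mod 720 = 210 minutes = 3:30.

Final answer: 3:30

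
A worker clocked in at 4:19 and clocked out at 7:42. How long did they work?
From 4:19 to 7:42:
(7 x 60 + 42) - (4 x 60 + 19) = 462 - 259 = 203 minutes
= 3 hours and 23 minutes

Final answer: 3 hours and 23 minutes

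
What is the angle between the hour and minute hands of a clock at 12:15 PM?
Hour hand position: 0 x 30 + 15 x 0.5 = 7.5 degrees
Minute hand position: 15 x 6 = 90 degrees
Difference: |7.5 - 90| = 82.5 degrees
The angle between the hands is 82.5 degrees

Final answer: 82.5 degrees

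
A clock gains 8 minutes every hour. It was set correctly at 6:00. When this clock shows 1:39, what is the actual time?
For every 60 true minutes, the faulty clock advances 68 minutes, so 1 faulty-clock minute corresponds to 60/68 true minutes.
From 6:00 to 1:39 on the faulty dial is 459 minutes.
True elapsed: 459 x 60/68 = 405 minutes = 6 hours and 45 minutes.
True time: 6:00 + 6 hours and 45 minutes = 12:45.

Final answer: 12:45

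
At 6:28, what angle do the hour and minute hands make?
Hour hand position: 6 x 30 + 28 x 0.5 = 194 degrees
Minute hand position: 28 x 6 = 168 degrees
Difference: |194 - 168| = 26 degrees
The angle between the hands is 26 degrees

Final answer: 26 degrees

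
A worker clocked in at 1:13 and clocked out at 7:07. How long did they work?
From 1:13 to 7:07:
(7 x 60 + 7) - (1 x 60 + 13) = 427 - 73 = 354 minutes
= 5 hours and 54 minutes

Final answer: 5 hours and 54 minutes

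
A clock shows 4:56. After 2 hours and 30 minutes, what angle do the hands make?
First find the time 2 hours and 30 minutes after 4:56.
Total minutes: 4 x 60 + 56 + 2 x 60 + 30 = 446.
446 mod 720 = 446 minutes = 7:26.
Now compute the angle at 7:26:
Hour hand: 7 x 30 + 26 x 0.5 = 223 degrees
Minute hand: 26 x 6 = 156 degrees
Difference: |223 - 156| = 67 degrees
The angle is 67 degrees

Final answer: 67 degrees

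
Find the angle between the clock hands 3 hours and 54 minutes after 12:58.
First find the time 3 hours and 54 minutes after 12:58.
Total minutes: 12 x 60 + 58 + 3 x 60 + 54 = 1012.
1012 mod 720 = 292 minutes = 4:52.
Now compute the angle at 4:52:
Hour hand: 4 x 30 + 52 x 0.5 = 146 degrees
Minute hand: 52 x 6 = 312 degrees
Difference: |146 - 312| = 166 degrees
The angle is 166 degrees

Final answer: 166 degrees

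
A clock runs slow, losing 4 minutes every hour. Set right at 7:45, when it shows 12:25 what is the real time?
For every 60 true minutes, the faulty clock advances 56 minutes, so 1 faulty-clock minute corresponds to 60/56 true minutes.
From 7:45 to 12:25 on the faulty dial is 280 minutes.
True elapsed: 280 x 60/56 = 300 minutes = 5 hours.
True time: 7:45 + 5 hours = 12:45.

Final answer: 12:45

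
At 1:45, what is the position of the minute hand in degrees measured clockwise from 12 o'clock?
The minute hand moves 6 degrees per minute.
At 1:45: 45 x 6 = 270 degrees

Final answer: 270 degrees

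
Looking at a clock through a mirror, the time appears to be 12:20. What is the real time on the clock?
Reflection across the vertical (12-6) axis maps a hand at angle A degrees to (360 - A) degrees, which sends a reading of T minutes past 12:00 to (720 - T) minutes past 12:00.
Mirror reads 12:20 = 20 minutes past 12:00.
Actual time: (720 - 20) mod 720 = 700 minutes = 11:40.

Final answer: 11:40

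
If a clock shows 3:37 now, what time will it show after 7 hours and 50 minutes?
Starting time: 3:37
Adding 50 minutes to 37 minutes: 37 + 50 = 87 minutes = 1 hour and 27 minutes
Adding 7 hours: 3 + 7 + 1 (carry) = 11
Final time: 11:27

Final answer: 11:27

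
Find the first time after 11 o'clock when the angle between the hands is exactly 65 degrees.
At t minutes past 11:00, the hour hand is at 30 x 11 + 0.5t degrees and the minute hand is at 6t degrees.
The smaller angle between them is 65 degrees when |30H - 5.5t| = 65 or |30H - 5.5t| = 295.
With H = 11, solve 30 x 11 - 5.5t = +/- target for each target:
  t = (30 x 11 - 65) / 5.5 = 48.18
  t = (30 x 11 + 65) / 5.5 = 71.82 (outside (0, 60))
  t = (30 x 11 - 295) / 5.5 = 6.36
  t = (30 x 11 + 295) / 5.5 = 113.64 (outside (0, 60))
Valid solutions in (0, 60): {6.36, 48.18} minutes.
The first occurrence is t = 6.36 minutes.
The hands form a 65-degree angle at 6.36 minutes past 11:00.

Final answer: 6.36 minutes past 11:00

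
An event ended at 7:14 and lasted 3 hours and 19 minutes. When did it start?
Starting time: 7:14 = 434 total minutes past 12:00
Subtracting: 3 hours and 19 minutes = 199 minutes
434 - 199 = 235 minutes
= 3 hours and 55 minutes past 12:00 = 3:55

Final answer: 3:55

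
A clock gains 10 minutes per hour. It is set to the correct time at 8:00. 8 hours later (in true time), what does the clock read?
For every 60 true minutes, the faulty clock advances 60 + 10 = 70 minutes.
True elapsed: 8 hours = 480 minutes.
Faulty clock advances: 480 x 70/60 = 560 minutes (drift: 80 minutes ahead).
Shown time: 8:00 + 560 minutes = 5:20.

Final answer: 5:20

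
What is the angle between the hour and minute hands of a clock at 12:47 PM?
Hour hand position: 0 x 30 + 47 x 0.5 = 23.5 degrees
Minute hand position: 47 x 6 = 282 degrees
Difference: |23.5 - 282| = 258.5 degrees
Since 258.5 > 180, the smaller angle is 360 - 258.5 = 101.5 degrees

Final answer: 101.5 degrees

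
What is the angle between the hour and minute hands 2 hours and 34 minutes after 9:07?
First find the time 2 hours and 34 minutes after 9:07.
Total minutes: 9 x 60 + 7 + 2 x 60 + 34 = 701.
701 mod 720 = 701 minutes = 11:41.
Now compute the angle at 11:41:
Hour hand: 11 x 30 + 41 x 0.5 = 350.5 degrees
Minute hand: 41 x 6 = 246 degrees
Difference: |350.5 - 246| = 104.5 degrees
The angle is 104.5 degrees

Final answer: 104.5 degrees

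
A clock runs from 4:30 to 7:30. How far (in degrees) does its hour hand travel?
The hour hand moves 0.5 degrees per minute.
Time elapsed: 7:30 - 4:30 = 180 minutes
Angular displacement: 180 x 0.5 = 90 degrees

Final answer: 90 degrees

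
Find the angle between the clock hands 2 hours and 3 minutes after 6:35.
First find the time 2 hours and 3 minutes after 6:35.
Total minutes: 6 x 60 + 35 + 2 x 60 + 3 = 518.
518 mod 720 = 518 minutes = 8:38.
Now compute the angle at 8:38:
Hour hand: 8 x 30 + 38 x 0.5 = 259 degrees
Minute hand: 38 x 6 = 228 degrees
Difference: |259 - 228| = 31 degrees
The angle is 31 degrees

Final answer: 31 degrees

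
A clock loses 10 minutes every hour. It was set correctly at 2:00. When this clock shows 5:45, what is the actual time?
For every 60 true minutes, the faulty clock advances 50 minutes, so 1 faulty-clock minute corresponds to 60/50 true minutes.
From 2:00 to 5:45 on the faulty dial is 225 minutes.
True elapsed: 225 x 60/50 = 270 minutes = 4 hours and 30 minutes.
True time: 2:00 + 4 hours and 30 minutes = 6:30.

Final answer: 6:30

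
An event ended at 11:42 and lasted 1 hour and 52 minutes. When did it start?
Starting time: 11:42 = 702 total minutes past 12:00
Subtracting: 1 hour and 52 minutes = 112 minutes
702 - 112 = 590 minutes
= 9 hours and 50 minutes past 12:00 = 9:50

Final answer: 9:50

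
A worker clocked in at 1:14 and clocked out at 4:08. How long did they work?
From 1:14 to 4:08:
(4 x 60 + 8) - (1 x 60 + 14) = 248 - 74 = 174 minutes
= 2 hours and 54 minutes

Final answer: 2 hours and 54 minutes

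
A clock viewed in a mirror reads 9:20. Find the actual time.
Reflection across the vertical (12-6) axis maps a hand at angle A degrees to (360 - A) degrees, which sends a reading of T minutes past 12:00 to (720 - T) minutes past 12:00.
Mirror reads 9:20 = 560 minutes past 12:00.
Actual time: (720 - 560) mod 720 = 160 minutes = 2:40.

Final answer: 2:40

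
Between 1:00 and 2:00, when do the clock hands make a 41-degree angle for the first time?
At t minutes past 1:00, the hour hand is at 30 x 1 + 0.5t degrees and the minute hand is at 6t degrees.
The smaller angle between them is 41 degrees when |30H - 5.5t| = 41 or |30H - 5.5t| = 319.
With H = 1, solve 30 x 1 - 5.5t = +/- target for each target:
  t = (30 x 1 - 41) / 5.5 = -2 (outside (0, 60))
  t = (30 x 1 + 41) / 5.5 = 12.91
  t = (30 x 1 - 319) / 5.5 = -52.55 (outside (0, 60))
  t = (30 x 1 + 319) / 5.5 = 63.45 (outside (0, 60))
Valid solutions in (0, 60): {12.91} minutes.
The first occurrence is t = 12.91 minutes.
The hands form a 41-degree angle at 12.91 minutes past 1:00.

Final answer: 12.91 minutes past 1:00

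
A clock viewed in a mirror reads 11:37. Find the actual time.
Reflection across the vertical (12-6) axis maps a hand at angle A degrees to (360 - A) degrees, which sends a reading of T minutes past 12:00 to (720 - T) minutes past 12:00.
Mirror reads 11:37 = 697 minutes past 12:00.
Actual time: (720 - 697) mod 720 = 23 minutes = 12:23.

Final answer: 12:23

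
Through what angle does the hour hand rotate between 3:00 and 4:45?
The hour hand moves 0.5 degrees per minute.
Time elapsed: 4:45 - 3:00 = 105 minutes
Angular displacement: 105 x 0.5 = 52.5 degrees

Final answer: 52.5 degrees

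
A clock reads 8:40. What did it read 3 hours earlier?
Starting time: 8:40 = 520 total minutes past 12:00
Subtracting: 3 hours = 180 minutes
520 - 180 = 340 minutes
= 5 hours and 40 minutes past 12:00 = 5:40

Final answer: 5:40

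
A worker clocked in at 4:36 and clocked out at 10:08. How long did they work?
From 4:36 to 10:08:
(10 x 60 + 8) - (4 x 60 + 36) = 608 - 276 = 332 minutes
= 5 hours and 32 minutes

Final answer: 5 hours and 32 minutes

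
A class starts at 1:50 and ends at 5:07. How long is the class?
From 1:50 to 5:07:
(5 x 60 + 7) - (1 x 60 + 50) = 307 - 110 = 197 minutes
= 3 hours and 17 minutes

Final answer: 3 hours and 17 minutes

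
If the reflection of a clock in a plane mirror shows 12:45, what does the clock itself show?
Reflection across the vertical (12-6) axis maps a hand at angle A degrees to (360 - A) degrees, which sends a reading of T minutes past 12:00 to (720 - T) minutes past 12:00.
Mirror reads 12:45 = 45 minutes past 12:00.
Actual time: (720 - 45) mod 720 = 675 minutes = 11:15.

Final answer: 11:15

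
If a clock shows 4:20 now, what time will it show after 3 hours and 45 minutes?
Starting time: 4:20
Adding 45 minutes to 20 minutes: 20 + 45 = 65 minutes = 1 hour and 5 minutes
Adding 3 hours: 4 + 3 + 1 (carry) = 8
Final time: 8:05

Final answer: 8:05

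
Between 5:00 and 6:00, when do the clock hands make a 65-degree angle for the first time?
At t minutes past 5:00, the hour hand is at 30 x 5 + 0.5t degrees and the minute hand is at 6t degrees.
The smaller angle between them is 65 degrees when |30H - 5.5t| = 65 or |30H - 5.5t| = 295.
With H = 5, solve 30 x 5 - 5.5t = +/- target for each target:
  t = (30 x 5 - 65) / 5.5 = 15.45
  t = (30 x 5 + 65) / 5.5 = 39.09
  t = (30 x 5 - 295) / 5.5 = -26.36 (outside (0, 60))
  t = (30 x 5 + 295) / 5.5 = 80.91 (outside (0, 60))
Valid solutions in (0, 60): {15.45, 39.09} minutes.
The first occurrence is t = 15.45 minutes.
The hands form a 65-degree angle at 15.45 minutes past 5:00.

Final answer: 15.45 minutes past 5:00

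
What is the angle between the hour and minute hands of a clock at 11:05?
Hour hand position: 11 x 30 + 5 x 0.5 = 332.5 degrees
Minute hand position: 5 x 6 = 30 degrees
Difference: |332.5 - 30| = 302.5 degrees
Since 302.5 > 180, the smaller angle is 360 - 302.5 = 57.5 degrees

Final answer: 57.5 degrees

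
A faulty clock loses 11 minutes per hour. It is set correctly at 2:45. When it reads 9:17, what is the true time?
For every 60 true minutes, the faulty clock advances 49 minutes, so 1 faulty-clock minute corresponds to 60/49 true minutes.
From 2:45 to 9:17 on the faulty dial is 392 minutes.
True elapsed: 392 x 60/49 = 480 minutes = 8 hours.
True time: 2:45 + 8 hours = 10:45.

Final answer: 10:45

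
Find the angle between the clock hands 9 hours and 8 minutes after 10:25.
First find the time 9 hours and 8 minutes after 10:25.
Total minutes: 10 x 60 + 25 + 9 x 60 + 8 = 1173.
1173 mod 720 = 453 minutes = 7:33.
Now compute the angle at 7:33:
Hour hand: 7 x 30 + 33 x 0.5 = 226.5 degrees
Minute hand: 33 x 6 = 198 degrees
Difference: |226.5 - 198| = 28.5 degrees
The angle is 28.5 degrees

Final answer: 28.5 degrees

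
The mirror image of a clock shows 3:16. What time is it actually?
Reflection across the vertical (12-6) axis maps a hand at angle A degrees to (360 - A) degrees, which sends a reading of T minutes past 12:00 to (720 - T) minutes past 12:00.
Mirror reads 3:16 = 196 minutes past 12:00.
Actual time: (720 - 196) mod 720 = 524 minutes = 8:44.

Final answer: 8:44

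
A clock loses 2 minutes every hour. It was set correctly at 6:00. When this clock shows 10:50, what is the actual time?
For every 60 true minutes, the faulty clock advances 58 minutes, so 1 faulty-clock minute corresponds to 60/58 true minutes.
From 6:00 to 10:50 on the faulty dial is 290 minutes.
True elapsed: 290 x 60/58 = 300 minutes = 5 hours.
True time: 6:00 + 5 hours = 11:00.

Final answer: 11:00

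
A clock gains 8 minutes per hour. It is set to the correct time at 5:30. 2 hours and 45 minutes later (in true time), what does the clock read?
For every 60 true minutes, the faulty clock advances 60 + 8 = 68 minutes.
True elapsed: 2 hours and 45 minutes = 165 minutes.
Faulty clock advances: 165 x 68/60 = 187 minutes (drift: 22 minutes ahead).
Shown time: 5:30 + 187 minutes = 8:37.

Final answer: 8:37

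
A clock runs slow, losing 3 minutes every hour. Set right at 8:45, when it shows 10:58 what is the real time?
For every 60 true minutes, the faulty clock advances 57 minutes, so 1 faulty-clock minute corresponds to 60/57 true minutes.
From 8:45 to 10:58 on the faulty dial is 133 minutes.
True elapsed: 133 x 60/57 = 140 minutes = 2 hours and 20 minutes.
True time: 8:45 + 2 hours and 20 minutes = 11:05.

Final answer: 11:05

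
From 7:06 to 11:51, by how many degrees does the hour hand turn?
The hour hand moves 0.5 degrees per minute.
Time elapsed: 11:51 - 7:06 = 285 minutes
Angular displacement: 285 x 0.5 = 142.5 degrees

Final answer: 142.5 degrees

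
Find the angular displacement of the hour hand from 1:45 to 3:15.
The hour hand moves 0.5 degrees per minute.
Time elapsed: 3:15 - 1:45 = 90 minutes
Angular displacement: 90 x 0.5 = 45 degrees

Final answer: 45 degrees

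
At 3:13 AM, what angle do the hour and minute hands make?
Hour hand position: 3 x 30 + 13 x 0.5 = 96.5 degrees
Minute hand position: 13 x 6 = 78 degrees
Difference: |96.5 - 78| = 18.5 degrees
The angle between the hands is 18.5 degrees

Final answer: 18.5 degrees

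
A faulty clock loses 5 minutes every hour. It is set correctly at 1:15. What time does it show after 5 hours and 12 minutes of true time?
For every 60 true minutes, the faulty clock advances 60 - 5 = 55 minutes.
True elapsed: 5 hours and 12 minutes = 312 minutes.
Faulty clock advances: 312 x 55/60 = 286 minutes (drift: 26 minutes behind).
Shown time: 1:15 + 286 minutes = 6:01.

Final answer: 6:01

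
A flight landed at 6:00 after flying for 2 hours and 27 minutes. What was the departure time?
Starting time: 6:00 = 360 total minutes past 12:00
Subtracting: 2 hours and 27 minutes = 147 minutes
360 - 147 = 213 minutes
= 3 hours and 33 minutes past 12:00 = 3:33

Final answer: 3:33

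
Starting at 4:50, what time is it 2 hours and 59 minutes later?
Starting time: 4:50
Adding 59 minutes to 50 minutes: 50 + 59 = 109 minutes = 1 hour and 49 minutes
Adding 2 hours: 4 + 2 + 1 (carry) = 7
Final time: 7:49

Final answer: 7:49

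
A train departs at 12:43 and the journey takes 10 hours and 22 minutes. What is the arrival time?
Starting time: 12:43
Adding 22 minutes to 43 minutes: 43 + 22 = 65 minutes = 1 hour and 5 minutes
Adding 10 hours: 12 + 10 + 1 (carry) = 23 - 12 = 11
Final time: 11:05

Final answer: 11:05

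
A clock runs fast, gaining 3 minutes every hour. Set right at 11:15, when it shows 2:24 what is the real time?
For every 60 true minutes, the faulty clock advances 63 minutes, so 1 faulty-clock minute corresponds to 60/63 true minutes.
From 11:15 to 2:24 on the faulty dial is 189 minutes.
True elapsed: 189 x 60/63 = 180 minutes = 3 hours.
True time: 11:15 + 3 hours = 2:15.

Final answer: 2:15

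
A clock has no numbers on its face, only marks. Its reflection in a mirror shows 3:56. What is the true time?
Reflection across the vertical (12-6) axis maps a hand at angle A degrees to (360 - A) degrees, which sends a reading of T minutes past 12:00 to (720 - T) minutes past 12:00.
Mirror reads 3:56 = 236 minutes past 12:00.
Actual time: (720 - 236) mod 720 = 484 minutes = 8:04.

Final answer: 8:04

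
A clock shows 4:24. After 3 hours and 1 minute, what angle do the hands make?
First find the time 3 hours and 1 minute after 4:24.
Total minutes: 4 x 60 + 24 + 3 x 60 + 1 = 445.
445 mod 720 = 445 minutes = 7:25.
Now compute the angle at 7:25:
Hour hand: 7 x 30 + 25 x 0.5 = 222.5 degrees
Minute hand: 25 x 6 = 150 degrees
Difference: |222.5 - 150| = 72.5 degrees
The angle is 72.5 degrees

Final answer: 72.5 degrees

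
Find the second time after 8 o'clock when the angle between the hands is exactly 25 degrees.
At t minutes past 8:00, the hour hand is at 30 x 8 + 0.5t degrees and the minute hand is at 6t degrees.
The smaller angle between them is 25 degrees when |30H - 5.5t| = 25 or |30H - 5.5t| = 335.
With H = 8, solve 30 x 8 - 5.5t = +/- target for each target:
  t = (30 x 8 - 25) / 5.5 = 39.09
  t = (30 x 8 + 25) / 5.5 = 48.18
  t = (30 x 8 - 335) / 5.5 = -17.27 (outside (0, 60))
  t = (30 x 8 + 335) / 5.5 = 104.55 (outside (0, 60))
Valid solutions in (0, 60): {39.09, 48.18} minutes.
The second occurrence is t = 48.18 minutes.
The hands form a 25-degree angle at 48.18 minutes past 8:00.

Final answer: 48.18 minutes past 8:00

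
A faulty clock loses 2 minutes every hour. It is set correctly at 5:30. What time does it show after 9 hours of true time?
For every 60 true minutes, the faulty clock advances 60 - 2 = 58 minutes.
True elapsed: 9 hours = 540 minutes.
Faulty clock advances: 540 x 58/60 = 522 minutes (drift: 18 minutes behind).
Shown time: 5:30 + 522 minutes = 2:12.

Final answer: 2:12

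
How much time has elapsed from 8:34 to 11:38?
From 8:34 to 11:38:
(11 x 60 + 38) - (8 x 60 + 34) = 698 - 514 = 184 minutes
= 3 hours and 4 minutes

Final answer: 3 hours and 4 minutes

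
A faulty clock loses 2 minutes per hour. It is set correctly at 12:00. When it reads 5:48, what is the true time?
For every 60 true minutes, the faulty clock advances 58 minutes, so 1 faulty-clock minute corresponds to 60/58 true minutes.
From 12:00 to 5:48 on the faulty dial is 348 minutes.
True elapsed: 348 x 60/58 = 360 minutes = 6 hours.
True time: 12:00 + 6 hours = 6:00.

Final answer: 6:00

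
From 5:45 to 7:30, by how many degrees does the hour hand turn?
The hour hand moves 0.5 degrees per minute.
Time elapsed: 7:30 - 5:45 = 105 minutes
Angular displacement: 105 x 0.5 = 52.5 degrees

Final answer: 52.5 degrees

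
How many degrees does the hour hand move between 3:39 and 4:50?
The hour hand moves 0.5 degrees per minute.
Time elapsed: 4:50 - 3:39 = 71 minutes
Angular displacement: 71 x 0.5 = 35.5 degrees

Final answer: 35.5 degrees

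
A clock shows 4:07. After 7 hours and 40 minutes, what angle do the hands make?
First find the time 7 hours and 40 minutes after 4:07.
Total minutes: 4 x 60 + 7 + 7 x 60 + 40 = 707.
707 mod 720 = 707 minutes = 11:47.
Now compute the angle at 11:47:
Hour hand: 11 x 30 + 47 x 0.5 = 353.5 degrees
Minute hand: 47 x 6 = 282 degrees
Difference: |353.5 - 282| = 71.5 degrees
The angle is 71.5 degrees

Final answer: 71.5 degrees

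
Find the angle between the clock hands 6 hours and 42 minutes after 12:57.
First find the time 6 hours and 42 minutes after 12:57.
Total minutes: 12 x 60 + 57 + 6 x 60 + 42 = 1179.
1179 mod 720 = 459 minutes = 7:39.
Now compute the angle at 7:39:
Hour hand: 7 x 30 + 39 x 0.5 = 229.5 degrees
Minute hand: 39 x 6 = 234 degrees
Difference: |229.5 - 234| = 4.5 degrees
The angle is 4.5 degrees

Final answer: 4.5 degrees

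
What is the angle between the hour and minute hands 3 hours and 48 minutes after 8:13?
First find the time 3 hours and 48 minutes after 8:13.
Total minutes: 8 x 60 + 13 + 3 x 60 + 48 = 721.
721 mod 720 = 1 minutes = 12:01.
Now compute the angle at 12:01:
Hour hand: 0 x 30 + 1 x 0.5 = 0.5 degrees
Minute hand: 1 x 6 = 6 degrees
Difference: |0.5 - 6| = 5.5 degrees
The angle is 5.5 degrees

Final answer: 5.5 degrees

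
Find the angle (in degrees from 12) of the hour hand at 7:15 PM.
The hour hand moves 30 degrees per hour and 0.5 degrees per minute.
At 7:15: (7) x 30 + 15 x 0.5 = 210 + 7.5 = 217.5 degrees

Final answer: 217.5 degrees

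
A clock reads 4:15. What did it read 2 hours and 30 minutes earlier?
Starting time: 4:15 = 255 total minutes past 12:00
Subtracting: 2 hours and 30 minutes = 150 minutes
255 - 150 = 105 minutes
= 1 hour and 45 minutes past 12:00 = 1:45

Final answer: 1:45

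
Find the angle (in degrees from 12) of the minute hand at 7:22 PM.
The minute hand moves 6 degrees per minute.
At 7:22: 22 x 6 = 132 degrees

Final answer: 132 degrees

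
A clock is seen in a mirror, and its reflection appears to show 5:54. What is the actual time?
Reflection across the vertical (12-6) axis maps a hand at angle A degrees to (360 - A) degrees, which sends a reading of T minutes past 12:00 to (720 - T) minutes past 12:00.
Mirror reads 5:54 = 354 minutes past 12:00.
Actual time: (720 - 354) mod 720 = 366 minutes = 6:06.

Final answer: 6:06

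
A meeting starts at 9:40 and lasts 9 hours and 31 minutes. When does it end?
Starting time: 9:40
Adding 31 minutes to 40 minutes: 40 + 31 = 71 minutes = 1 hour and 11 minutes
Adding 9 hours: 9 + 9 + 1 (carry) = 19 - 12 = 7
Final time: 7:11

Final answer: 7:11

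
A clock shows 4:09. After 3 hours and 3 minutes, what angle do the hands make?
First find the time 3 hours and 3 minutes after 4:09.
Total minutes: 4 x 60 + 9 + 3 x 60 + 3 = 432.
432 mod 720 = 432 minutes = 7:12.
Now compute the angle at 7:12:
Hour hand: 7 x 30 + 12 x 0.5 = 216 degrees
Minute hand: 12 x 6 = 72 degrees
Difference: |216 - 72| = 144 degrees
The angle is 144 degrees

Final answer: 144 degrees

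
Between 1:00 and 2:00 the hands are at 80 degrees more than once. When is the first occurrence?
At t minutes past 1:00, the hour hand is at 30 x 1 + 0.5t degrees and the minute hand is at 6t degrees.
The smaller angle between them is 80 degrees when |30H - 5.5t| = 80 or |30H - 5.5t| = 280.
With H = 1, solve 30 x 1 - 5.5t = +/- target for each target:
  t = (30 x 1 - 80) / 5.5 = -9.09 (outside (0, 60))
  t = (30 x 1 + 80) / 5.5 = 20
  t = (30 x 1 - 280) / 5.5 = -45.45 (outside (0, 60))
  t = (30 x 1 + 280) / 5.5 = 56.36
Valid solutions in (0, 60): {20, 56.36} minutes.
The first occurrence is t = 20 minutes.
The hands form a 80-degree angle at 20 minutes past 1:00.

Final answer: 20 minutes past 1:00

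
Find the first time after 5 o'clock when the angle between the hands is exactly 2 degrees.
At t minutes past 5:00, the hour hand is at 30 x 5 + 0.5t degrees and the minute hand is at 6t degrees.
The smaller angle between them is 2 degrees when |30H - 5.5t| = 2 or |30H - 5.5t| = 358.
With H = 5, solve 30 x 5 - 5.5t = +/- target for each target:
  t = (30 x 5 - 2) / 5.5 = 26.91
  t = (30 x 5 + 2) / 5.5 = 27.64
  t = (30 x 5 - 358) / 5.5 = -37.82 (outside (0, 60))
  t = (30 x 5 + 358) / 5.5 = 92.36 (outside (0, 60))
Valid solutions in (0, 60): {26.91, 27.64} minutes.
The first occurrence is t = 26.91 minutes.
The hands form a 2-degree angle at 26.91 minutes past 5:00.

Final answer: 26.91 minutes past 5:00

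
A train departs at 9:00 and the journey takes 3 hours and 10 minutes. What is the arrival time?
Starting time: 9:00
Adding 10 minutes to 0 minutes: 0 + 10 = 10 minutes
Adding 3 hours: 9 + 3 = 12
Final time: 12:10

Final answer: 12:10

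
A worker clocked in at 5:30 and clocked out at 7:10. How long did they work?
From 5:30 to 7:10:
(7 x 60 + 10) - (5 x 60 + 30) = 430 - 330 = 100 minutes
= 1 hour and 40 minutes

Final answer: 1 hour and 40 minutes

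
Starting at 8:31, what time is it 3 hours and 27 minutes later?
Starting time: 8:31
Adding 27 minutes to 31 minutes: 31 + 27 = 58 minutes
Adding 3 hours: 8 + 3 = 11
Final time: 11:58

Final answer: 11:58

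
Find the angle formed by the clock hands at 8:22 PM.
Hour hand position: 8 x 30 + 22 x 0.5 = 251 degrees
Minute hand position: 22 x 6 = 132 degrees
Difference: |251 - 132| = 119 degrees
The angle between the hands is 119 degrees

Final answer: 119 degrees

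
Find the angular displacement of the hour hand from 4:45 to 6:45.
The hour hand moves 0.5 degrees per minute.
Time elapsed: 6:45 - 4:45 = 120 minutes
Angular displacement: 120 x 0.5 = 60 degrees

Final answer: 60 degrees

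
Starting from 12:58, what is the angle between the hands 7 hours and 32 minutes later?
First find the time 7 hours and 32 minutes after 12:58.
Total minutes: 12 x 60 + 58 + 7 x 60 + 32 = 1230.
1230 mod 720 = 510 minutes = 8:30.
Now compute the angle at 8:30:
Hour hand: 8 x 30 + 30 x 0.5 = 255 degrees
Minute hand: 30 x 6 = 180 degrees
Difference: |255 - 180| = 75 degrees
The angle is 75 degrees

Final answer: 75 degrees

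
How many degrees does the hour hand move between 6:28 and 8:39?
The hour hand moves 0.5 degrees per minute.
Time elapsed: 8:39 - 6:28 = 131 minutes
Angular displacement: 131 x 0.5 = 65.5 degrees

Final answer: 65.5 degrees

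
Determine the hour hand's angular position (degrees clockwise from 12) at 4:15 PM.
The hour hand moves 30 degrees per hour and 0.5 degrees per minute.
At 4:15: (4) x 30 + 15 x 0.5 = 120 + 7.5 = 127.5 degrees

Final answer: 127.5 degrees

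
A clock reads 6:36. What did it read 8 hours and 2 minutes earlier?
Starting time: 6:36 = 396 total minutes past 12:00
Subtracting: 8 hours and 2 minutes = 482 minutes
396 - 482 = -86 (negative, add 12 hours = 720) = 634 minutes
= 10 hours and 34 minutes past 12:00 = 10:34

Final answer: 10:34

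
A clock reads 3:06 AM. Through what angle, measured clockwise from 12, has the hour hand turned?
The hour hand moves 30 degrees per hour and 0.5 degrees per minute.
At 3:06: (3) x 30 + 6 x 0.5 = 90 + 3 = 93 degrees

Final answer: 93 degrees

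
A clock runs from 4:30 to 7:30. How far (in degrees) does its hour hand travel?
The hour hand moves 0.5 degrees per minute.
Time elapsed: 7:30 - 4:30 = 180 minutes
Angular displacement: 180 x 0.5 = 90 degrees

Final answer: 90 degrees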